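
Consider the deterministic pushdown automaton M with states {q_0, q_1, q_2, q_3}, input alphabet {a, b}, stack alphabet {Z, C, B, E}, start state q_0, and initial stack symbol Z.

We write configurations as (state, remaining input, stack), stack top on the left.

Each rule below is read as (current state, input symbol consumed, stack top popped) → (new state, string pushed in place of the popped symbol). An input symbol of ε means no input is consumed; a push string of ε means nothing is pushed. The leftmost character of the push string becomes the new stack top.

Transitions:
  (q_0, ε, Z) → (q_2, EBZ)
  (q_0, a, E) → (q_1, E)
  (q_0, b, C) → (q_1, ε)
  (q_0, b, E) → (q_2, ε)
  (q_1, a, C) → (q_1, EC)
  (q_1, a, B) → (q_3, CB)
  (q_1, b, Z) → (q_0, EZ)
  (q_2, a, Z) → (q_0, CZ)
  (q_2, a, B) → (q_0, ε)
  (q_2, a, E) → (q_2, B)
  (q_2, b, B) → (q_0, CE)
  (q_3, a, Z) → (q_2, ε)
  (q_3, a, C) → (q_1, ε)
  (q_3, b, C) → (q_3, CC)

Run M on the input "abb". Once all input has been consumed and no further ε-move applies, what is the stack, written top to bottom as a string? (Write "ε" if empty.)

EBZ

(q_0, abb, Z) ⊢ (q_2, abb, EBZ) ⊢ (q_2, bb, BBZ) ⊢ (q_0, b, CEBZ) ⊢ (q_1, ε, EBZ)
All input consumed in state q_1 with stack EBZ.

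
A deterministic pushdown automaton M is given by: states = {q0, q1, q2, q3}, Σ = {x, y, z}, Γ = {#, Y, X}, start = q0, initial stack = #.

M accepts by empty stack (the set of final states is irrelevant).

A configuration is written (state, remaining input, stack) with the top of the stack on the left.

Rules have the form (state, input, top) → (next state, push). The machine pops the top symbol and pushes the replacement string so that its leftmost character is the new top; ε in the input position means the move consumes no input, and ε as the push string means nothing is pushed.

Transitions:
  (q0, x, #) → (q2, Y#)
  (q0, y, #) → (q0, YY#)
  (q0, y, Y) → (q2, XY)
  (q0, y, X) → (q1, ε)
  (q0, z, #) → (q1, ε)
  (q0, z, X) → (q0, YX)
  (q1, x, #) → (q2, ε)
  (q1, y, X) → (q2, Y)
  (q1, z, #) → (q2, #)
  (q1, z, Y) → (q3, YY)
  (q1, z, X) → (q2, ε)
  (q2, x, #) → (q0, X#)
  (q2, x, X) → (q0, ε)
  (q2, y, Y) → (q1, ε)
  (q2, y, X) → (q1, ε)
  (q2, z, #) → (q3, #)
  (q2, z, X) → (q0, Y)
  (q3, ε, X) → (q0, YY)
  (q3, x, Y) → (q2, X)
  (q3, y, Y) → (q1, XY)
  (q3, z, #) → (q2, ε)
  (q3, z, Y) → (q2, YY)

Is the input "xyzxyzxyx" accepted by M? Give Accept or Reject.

(q0, xyzxyzxyx, #) ⊢ (q2, yzxyzxyx, Y#) ⊢ (q1, zxyzxyx, #) ⊢ (q2, xyzxyx, #) ⊢ (q0, yzxyx, X#) ⊢ (q1, zxyx, #) ⊢ (q2, xyx, #) ⊢ (q0, yx, X#) ⊢ (q1, x, #) ⊢ (q2, ε, ε)
All input consumed and the stack is empty.

Accept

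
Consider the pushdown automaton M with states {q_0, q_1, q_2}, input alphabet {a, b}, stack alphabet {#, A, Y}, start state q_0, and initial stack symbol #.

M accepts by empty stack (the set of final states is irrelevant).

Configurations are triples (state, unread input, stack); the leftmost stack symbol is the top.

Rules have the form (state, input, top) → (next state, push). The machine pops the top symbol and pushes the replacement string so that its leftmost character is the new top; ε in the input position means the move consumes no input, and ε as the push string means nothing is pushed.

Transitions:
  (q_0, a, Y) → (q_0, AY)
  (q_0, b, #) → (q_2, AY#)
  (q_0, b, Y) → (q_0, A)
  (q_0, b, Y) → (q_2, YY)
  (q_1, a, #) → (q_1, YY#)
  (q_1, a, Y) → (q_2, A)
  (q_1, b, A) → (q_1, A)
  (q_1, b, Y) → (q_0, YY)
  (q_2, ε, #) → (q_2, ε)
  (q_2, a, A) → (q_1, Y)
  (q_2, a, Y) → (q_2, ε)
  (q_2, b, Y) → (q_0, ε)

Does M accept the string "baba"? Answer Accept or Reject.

No computation consumes all input and empties the stack.

Reject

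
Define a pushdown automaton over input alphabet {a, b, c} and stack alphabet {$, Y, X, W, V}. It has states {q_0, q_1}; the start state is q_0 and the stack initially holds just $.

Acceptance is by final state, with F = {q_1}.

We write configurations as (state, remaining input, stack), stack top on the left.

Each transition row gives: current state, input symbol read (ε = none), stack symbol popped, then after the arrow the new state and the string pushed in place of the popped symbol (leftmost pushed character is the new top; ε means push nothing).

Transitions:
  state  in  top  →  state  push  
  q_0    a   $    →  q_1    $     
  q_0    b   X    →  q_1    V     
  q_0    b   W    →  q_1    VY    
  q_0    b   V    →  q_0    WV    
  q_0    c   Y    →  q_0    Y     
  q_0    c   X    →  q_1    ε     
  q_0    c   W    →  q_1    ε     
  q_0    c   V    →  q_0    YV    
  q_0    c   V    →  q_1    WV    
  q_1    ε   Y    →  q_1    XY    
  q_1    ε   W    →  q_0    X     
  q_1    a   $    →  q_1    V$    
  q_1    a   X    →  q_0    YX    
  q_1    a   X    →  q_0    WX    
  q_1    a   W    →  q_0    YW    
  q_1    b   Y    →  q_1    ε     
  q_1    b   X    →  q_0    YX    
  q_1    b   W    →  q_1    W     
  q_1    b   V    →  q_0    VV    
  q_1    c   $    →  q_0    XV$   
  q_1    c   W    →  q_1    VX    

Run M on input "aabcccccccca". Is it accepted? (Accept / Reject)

No computation consumes all input and reaches a final state.

Reject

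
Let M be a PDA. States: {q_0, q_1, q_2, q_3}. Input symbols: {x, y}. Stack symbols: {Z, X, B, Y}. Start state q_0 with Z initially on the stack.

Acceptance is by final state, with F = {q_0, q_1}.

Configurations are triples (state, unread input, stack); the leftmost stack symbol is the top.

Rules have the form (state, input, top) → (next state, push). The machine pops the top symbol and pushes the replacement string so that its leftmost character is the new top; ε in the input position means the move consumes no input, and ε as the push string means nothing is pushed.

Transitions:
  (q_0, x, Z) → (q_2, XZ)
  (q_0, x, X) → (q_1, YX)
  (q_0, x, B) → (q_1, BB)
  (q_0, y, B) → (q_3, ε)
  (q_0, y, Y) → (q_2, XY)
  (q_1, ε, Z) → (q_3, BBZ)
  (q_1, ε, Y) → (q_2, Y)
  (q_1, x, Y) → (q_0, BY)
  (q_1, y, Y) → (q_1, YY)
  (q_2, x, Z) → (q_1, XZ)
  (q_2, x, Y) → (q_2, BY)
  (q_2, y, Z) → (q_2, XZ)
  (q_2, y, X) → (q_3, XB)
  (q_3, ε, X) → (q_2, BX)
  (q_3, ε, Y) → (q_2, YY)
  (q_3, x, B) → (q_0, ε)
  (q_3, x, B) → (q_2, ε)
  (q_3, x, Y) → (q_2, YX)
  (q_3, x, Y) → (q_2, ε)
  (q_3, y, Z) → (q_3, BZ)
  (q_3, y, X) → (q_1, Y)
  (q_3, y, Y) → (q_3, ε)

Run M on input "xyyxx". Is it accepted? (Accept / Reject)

Accept

One accepting computation: (q_0, xyyxx, Z) ⊢ (q_2, yyxx, XZ) ⊢ (q_3, yxx, XBZ) ⊢ (q_1, xx, YBZ) ⊢ (q_0, x, BYBZ) ⊢ (q_1, ε, BBYBZ)
All input consumed and state q_1 ∈ F.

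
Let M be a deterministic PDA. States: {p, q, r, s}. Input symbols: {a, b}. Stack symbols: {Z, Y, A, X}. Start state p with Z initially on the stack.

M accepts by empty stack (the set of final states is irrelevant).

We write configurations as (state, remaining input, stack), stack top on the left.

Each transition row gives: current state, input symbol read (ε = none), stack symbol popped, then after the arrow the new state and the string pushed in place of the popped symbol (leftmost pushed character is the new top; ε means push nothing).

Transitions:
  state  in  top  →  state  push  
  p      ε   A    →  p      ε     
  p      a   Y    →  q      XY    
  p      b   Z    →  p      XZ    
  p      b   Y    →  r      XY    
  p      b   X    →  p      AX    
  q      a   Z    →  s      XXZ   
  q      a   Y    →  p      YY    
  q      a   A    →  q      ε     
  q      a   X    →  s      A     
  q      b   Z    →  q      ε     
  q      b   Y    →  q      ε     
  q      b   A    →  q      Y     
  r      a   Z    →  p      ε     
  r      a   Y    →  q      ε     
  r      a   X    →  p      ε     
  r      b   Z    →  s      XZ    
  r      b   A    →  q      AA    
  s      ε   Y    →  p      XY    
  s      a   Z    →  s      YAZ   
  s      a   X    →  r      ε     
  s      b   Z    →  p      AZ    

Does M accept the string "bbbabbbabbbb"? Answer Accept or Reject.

Reject

(p, bbbabbbabbbb, Z)
  read b, top Z: go to p, push XZ → (p, bbabbbabbbb, XZ)
  read b, top X: go to p, push AX → (p, babbbabbbb, AXZ)
  ε-move, top A: go to p, push ε → (p, babbbabbbb, XZ)
  read b, top X: go to p, push AX → (p, abbbabbbb, AXZ)
  ε-move, top A: go to p, push ε → (p, abbbabbbb, XZ)
No transition applies at (p, abbbabbbb, XZ); input not fully consumed.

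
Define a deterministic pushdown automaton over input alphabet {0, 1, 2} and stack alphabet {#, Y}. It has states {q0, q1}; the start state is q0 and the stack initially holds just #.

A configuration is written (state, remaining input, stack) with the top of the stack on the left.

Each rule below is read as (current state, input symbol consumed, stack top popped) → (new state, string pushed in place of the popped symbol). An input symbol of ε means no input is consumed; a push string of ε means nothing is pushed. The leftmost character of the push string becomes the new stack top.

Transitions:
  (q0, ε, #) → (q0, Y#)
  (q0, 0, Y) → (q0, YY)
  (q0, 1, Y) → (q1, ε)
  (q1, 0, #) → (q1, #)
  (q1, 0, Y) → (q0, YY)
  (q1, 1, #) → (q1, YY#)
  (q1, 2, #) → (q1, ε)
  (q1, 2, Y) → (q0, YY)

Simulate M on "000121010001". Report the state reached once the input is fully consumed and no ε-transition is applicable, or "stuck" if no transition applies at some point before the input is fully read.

(q0, 000121010001, #)
  ε-move, top #: go to q0, push Y# → (q0, 000121010001, Y#)
  read 0, top Y: go to q0, push YY → (q0, 00121010001, YY#)
  read 0, top Y: go to q0, push YY → (q0, 0121010001, YYY#)
  read 0, top Y: go to q0, push YY → (q0, 121010001, YYYY#)
  read 1, top Y: go to q1, push ε → (q1, 21010001, YYY#)
  read 2, top Y: go to q0, push YY → (q0, 1010001, YYYY#)
  read 1, top Y: go to q1, push ε → (q1, 010001, YYY#)
  read 0, top Y: go to q0, push YY → (q0, 10001, YYYY#)
  read 1, top Y: go to q1, push ε → (q1, 0001, YYY#)
  read 0, top Y: go to q0, push YY → (q0, 001, YYYY#)
  read 0, top Y: go to q0, push YY → (q0, 01, YYYYY#)
  read 0, top Y: go to q0, push YY → (q0, 1, YYYYYY#)
  read 1, top Y: go to q1, push ε → (q1, ε, YYYYY#)
All input consumed; M is in state q1.

q1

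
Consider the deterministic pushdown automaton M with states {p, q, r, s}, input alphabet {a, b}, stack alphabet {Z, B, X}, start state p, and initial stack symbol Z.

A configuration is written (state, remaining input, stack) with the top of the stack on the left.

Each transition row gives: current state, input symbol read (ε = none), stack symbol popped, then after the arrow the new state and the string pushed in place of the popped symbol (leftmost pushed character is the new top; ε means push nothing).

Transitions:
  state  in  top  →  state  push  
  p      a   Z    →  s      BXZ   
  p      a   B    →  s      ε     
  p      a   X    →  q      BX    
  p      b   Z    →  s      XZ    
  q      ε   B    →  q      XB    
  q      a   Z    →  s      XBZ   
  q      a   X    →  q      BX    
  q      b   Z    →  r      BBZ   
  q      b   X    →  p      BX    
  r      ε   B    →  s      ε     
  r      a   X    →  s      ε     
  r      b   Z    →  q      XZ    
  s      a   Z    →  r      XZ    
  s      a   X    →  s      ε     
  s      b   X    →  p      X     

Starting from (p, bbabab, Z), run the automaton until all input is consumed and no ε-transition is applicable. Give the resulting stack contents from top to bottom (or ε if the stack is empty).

(p, bbabab, Z) ⊢ (s, babab, XZ) ⊢ (p, abab, XZ) ⊢ (q, bab, BXZ) ⊢ (q, bab, XBXZ) ⊢ (p, ab, BXBXZ) ⊢ (s, b, XBXZ) ⊢ (p, ε, XBXZ)
All input consumed in state p with stack XBXZ.

XBXZ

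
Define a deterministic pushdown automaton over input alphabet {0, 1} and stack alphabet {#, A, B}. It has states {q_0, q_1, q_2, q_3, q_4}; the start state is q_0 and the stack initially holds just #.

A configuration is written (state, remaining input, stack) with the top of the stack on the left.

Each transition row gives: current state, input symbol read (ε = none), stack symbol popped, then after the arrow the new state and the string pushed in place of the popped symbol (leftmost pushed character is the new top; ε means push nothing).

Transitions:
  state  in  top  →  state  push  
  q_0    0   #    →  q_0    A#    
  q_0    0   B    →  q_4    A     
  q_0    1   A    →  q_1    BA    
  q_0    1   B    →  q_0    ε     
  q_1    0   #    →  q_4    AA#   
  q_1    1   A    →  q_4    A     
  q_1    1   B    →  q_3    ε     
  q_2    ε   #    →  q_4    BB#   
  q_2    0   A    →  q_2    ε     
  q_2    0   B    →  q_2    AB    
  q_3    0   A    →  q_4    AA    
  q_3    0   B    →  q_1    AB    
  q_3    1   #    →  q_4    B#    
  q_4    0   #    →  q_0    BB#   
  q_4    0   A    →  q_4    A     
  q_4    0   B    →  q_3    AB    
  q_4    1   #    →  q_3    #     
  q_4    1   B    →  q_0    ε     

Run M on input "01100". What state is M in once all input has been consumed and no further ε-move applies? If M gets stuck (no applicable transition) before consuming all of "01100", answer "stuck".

(q_0, 01100, #)
  read 0, top #: go to q_0, push A# → (q_0, 1100, A#)
  read 1, top A: go to q_1, push BA → (q_1, 100, BA#)
  read 1, top B: go to q_3, push ε → (q_3, 00, A#)
  read 0, top A: go to q_4, push AA → (q_4, 0, AA#)
  read 0, top A: go to q_4, push A → (q_4, ε, AA#)
All input consumed; M is in state q_4.

q_4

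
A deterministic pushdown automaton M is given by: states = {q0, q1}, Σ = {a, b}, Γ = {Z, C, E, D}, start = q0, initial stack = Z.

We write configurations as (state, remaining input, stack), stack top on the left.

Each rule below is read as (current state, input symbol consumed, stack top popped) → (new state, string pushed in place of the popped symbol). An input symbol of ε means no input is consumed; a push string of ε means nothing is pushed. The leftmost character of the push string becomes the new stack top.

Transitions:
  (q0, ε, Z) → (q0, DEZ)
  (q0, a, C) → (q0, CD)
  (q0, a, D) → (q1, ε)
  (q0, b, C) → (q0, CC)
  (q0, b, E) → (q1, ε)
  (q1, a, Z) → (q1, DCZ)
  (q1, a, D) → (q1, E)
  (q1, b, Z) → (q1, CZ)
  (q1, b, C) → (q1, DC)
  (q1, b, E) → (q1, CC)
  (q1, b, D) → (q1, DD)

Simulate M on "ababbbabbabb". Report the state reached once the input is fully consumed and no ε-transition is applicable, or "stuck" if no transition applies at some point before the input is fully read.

stuck

(q0, ababbbabbabb, Z) ⊢ (q0, ababbbabbabb, DEZ) ⊢ (q1, babbbabbabb, EZ) ⊢ (q1, abbbabbabb, CCZ)
No transition for (q1, a, top C); M blocks with input abbbabbabb remaining.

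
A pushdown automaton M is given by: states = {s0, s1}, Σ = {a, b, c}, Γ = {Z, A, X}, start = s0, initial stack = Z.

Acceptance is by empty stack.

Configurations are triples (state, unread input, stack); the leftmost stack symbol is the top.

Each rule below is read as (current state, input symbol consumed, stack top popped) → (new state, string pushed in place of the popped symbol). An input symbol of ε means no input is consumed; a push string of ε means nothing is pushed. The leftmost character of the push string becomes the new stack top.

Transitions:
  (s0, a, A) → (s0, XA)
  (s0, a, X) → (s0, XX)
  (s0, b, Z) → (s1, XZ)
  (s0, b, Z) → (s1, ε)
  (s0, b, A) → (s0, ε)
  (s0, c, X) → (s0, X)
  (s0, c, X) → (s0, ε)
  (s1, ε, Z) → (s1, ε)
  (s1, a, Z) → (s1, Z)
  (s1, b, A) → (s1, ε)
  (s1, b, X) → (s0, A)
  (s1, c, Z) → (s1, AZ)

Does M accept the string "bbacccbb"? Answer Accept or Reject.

One accepting computation: (s0, bbacccbb, Z) ⊢ (s1, bacccbb, XZ) ⊢ (s0, acccbb, AZ) ⊢ (s0, cccbb, XAZ) ⊢ (s0, ccbb, XAZ) ⊢ (s0, cbb, XAZ) ⊢ (s0, bb, AZ) ⊢ (s0, b, Z) ⊢ (s1, ε, ε)
All input consumed and the stack is empty.

Accept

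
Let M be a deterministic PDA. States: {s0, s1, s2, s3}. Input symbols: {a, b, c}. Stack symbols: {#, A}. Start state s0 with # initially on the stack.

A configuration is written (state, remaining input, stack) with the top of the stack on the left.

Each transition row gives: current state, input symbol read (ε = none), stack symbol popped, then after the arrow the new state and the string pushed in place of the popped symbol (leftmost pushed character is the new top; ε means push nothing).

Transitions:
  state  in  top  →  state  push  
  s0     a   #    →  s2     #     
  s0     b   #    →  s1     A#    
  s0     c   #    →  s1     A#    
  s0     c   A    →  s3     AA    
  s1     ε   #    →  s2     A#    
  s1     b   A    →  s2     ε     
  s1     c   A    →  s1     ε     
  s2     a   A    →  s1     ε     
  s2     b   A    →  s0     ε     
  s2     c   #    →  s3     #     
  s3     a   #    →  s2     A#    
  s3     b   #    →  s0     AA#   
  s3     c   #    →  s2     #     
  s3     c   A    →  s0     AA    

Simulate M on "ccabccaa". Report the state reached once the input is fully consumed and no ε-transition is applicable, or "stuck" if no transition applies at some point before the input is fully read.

s2

(s0, ccabccaa, #)
  read c, top #: go to s1, push A# → (s1, cabccaa, A#)
  read c, top A: go to s1, push ε → (s1, abccaa, #)
  ε-move, top #: go to s2, push A# → (s2, abccaa, A#)
  read a, top A: go to s1, push ε → (s1, bccaa, #)
  ε-move, top #: go to s2, push A# → (s2, bccaa, A#)
  read b, top A: go to s0, push ε → (s0, ccaa, #)
  read c, top #: go to s1, push A# → (s1, caa, A#)
  read c, top A: go to s1, push ε → (s1, aa, #)
  ε-move, top #: go to s2, push A# → (s2, aa, A#)
  read a, top A: go to s1, push ε → (s1, a, #)
  ε-move, top #: go to s2, push A# → (s2, a, A#)
  read a, top A: go to s1, push ε → (s1, ε, #)
  ε-move, top #: go to s2, push A# → (s2, ε, A#)
All input consumed; M is in state s2.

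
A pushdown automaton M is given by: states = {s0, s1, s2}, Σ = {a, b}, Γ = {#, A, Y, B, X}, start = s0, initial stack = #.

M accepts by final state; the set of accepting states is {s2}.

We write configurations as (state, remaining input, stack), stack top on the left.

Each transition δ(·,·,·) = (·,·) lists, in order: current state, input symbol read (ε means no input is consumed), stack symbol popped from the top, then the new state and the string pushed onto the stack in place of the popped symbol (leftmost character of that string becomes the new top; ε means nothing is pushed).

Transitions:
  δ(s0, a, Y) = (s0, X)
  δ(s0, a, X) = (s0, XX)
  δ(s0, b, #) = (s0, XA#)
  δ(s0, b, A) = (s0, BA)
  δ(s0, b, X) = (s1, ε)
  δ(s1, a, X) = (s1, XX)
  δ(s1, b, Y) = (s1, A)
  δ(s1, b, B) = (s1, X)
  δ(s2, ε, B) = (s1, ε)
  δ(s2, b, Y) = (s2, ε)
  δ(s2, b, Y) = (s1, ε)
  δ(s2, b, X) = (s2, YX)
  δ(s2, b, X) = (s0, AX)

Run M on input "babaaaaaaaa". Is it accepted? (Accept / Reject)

No computation consumes all input and reaches a final state.

Reject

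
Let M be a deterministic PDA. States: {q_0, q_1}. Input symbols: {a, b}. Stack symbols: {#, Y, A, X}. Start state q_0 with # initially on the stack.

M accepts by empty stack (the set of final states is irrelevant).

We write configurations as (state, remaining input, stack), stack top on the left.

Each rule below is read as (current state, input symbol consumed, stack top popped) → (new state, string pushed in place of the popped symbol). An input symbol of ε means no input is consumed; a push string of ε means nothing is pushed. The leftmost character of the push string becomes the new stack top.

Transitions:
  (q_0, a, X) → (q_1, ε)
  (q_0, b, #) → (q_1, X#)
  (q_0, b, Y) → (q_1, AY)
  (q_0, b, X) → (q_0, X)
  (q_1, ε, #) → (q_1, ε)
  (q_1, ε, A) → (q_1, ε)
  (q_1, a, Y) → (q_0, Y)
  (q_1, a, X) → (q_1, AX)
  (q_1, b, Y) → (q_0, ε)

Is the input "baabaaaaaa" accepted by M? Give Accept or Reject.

Reject

(q_0, baabaaaaaa, #) ⊢ (q_1, aabaaaaaa, X#) ⊢ (q_1, abaaaaaa, AX#) ⊢ (q_1, abaaaaaa, X#) ⊢ (q_1, baaaaaa, AX#) ⊢ (q_1, baaaaaa, X#)
No transition applies at (q_1, baaaaaa, X#); input not fully consumed.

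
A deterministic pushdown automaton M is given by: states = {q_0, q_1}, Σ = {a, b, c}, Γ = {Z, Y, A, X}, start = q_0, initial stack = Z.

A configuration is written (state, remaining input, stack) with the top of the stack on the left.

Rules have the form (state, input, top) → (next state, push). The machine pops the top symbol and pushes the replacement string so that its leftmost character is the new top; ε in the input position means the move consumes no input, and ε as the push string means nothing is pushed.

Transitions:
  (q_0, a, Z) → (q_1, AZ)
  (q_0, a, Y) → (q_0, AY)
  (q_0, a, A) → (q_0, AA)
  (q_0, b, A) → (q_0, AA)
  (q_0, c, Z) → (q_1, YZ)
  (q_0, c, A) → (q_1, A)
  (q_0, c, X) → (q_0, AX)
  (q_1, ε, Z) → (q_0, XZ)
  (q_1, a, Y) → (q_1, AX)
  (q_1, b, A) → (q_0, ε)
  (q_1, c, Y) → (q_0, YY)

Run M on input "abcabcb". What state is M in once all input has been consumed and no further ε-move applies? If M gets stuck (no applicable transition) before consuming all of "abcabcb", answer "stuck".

(q_0, abcabcb, Z)
  read a, top Z: go to q_1, push AZ → (q_1, bcabcb, AZ)
  read b, top A: go to q_0, push ε → (q_0, cabcb, Z)
  read c, top Z: go to q_1, push YZ → (q_1, abcb, YZ)
  read a, top Y: go to q_1, push AX → (q_1, bcb, AXZ)
  read b, top A: go to q_0, push ε → (q_0, cb, XZ)
  read c, top X: go to q_0, push AX → (q_0, b, AXZ)
  read b, top A: go to q_0, push AA → (q_0, ε, AAXZ)
All input consumed; M is in state q_0.

q_0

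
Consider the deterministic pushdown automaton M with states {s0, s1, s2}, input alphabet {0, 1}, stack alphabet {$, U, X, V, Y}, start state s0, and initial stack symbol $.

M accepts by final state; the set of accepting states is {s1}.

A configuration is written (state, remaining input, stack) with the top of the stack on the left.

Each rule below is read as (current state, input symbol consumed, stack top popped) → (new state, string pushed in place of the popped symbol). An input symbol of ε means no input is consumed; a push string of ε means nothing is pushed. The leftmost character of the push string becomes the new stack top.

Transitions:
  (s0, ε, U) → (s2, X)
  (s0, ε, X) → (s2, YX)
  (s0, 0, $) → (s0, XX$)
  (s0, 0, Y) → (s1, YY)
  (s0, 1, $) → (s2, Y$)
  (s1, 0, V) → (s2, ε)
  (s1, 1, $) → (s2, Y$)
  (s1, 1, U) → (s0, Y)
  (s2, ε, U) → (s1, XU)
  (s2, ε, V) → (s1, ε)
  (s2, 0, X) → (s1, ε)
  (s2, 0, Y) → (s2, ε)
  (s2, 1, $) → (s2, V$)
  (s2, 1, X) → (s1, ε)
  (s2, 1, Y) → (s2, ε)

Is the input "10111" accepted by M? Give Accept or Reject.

Reject

(s0, 10111, $) ⊢ (s2, 0111, Y$) ⊢ (s2, 111, $) ⊢ (s2, 11, V$) ⊢ (s1, 11, $) ⊢ (s2, 1, Y$) ⊢ (s2, ε, $)
All input consumed; state s2 ∉ F and no further ε-move applies.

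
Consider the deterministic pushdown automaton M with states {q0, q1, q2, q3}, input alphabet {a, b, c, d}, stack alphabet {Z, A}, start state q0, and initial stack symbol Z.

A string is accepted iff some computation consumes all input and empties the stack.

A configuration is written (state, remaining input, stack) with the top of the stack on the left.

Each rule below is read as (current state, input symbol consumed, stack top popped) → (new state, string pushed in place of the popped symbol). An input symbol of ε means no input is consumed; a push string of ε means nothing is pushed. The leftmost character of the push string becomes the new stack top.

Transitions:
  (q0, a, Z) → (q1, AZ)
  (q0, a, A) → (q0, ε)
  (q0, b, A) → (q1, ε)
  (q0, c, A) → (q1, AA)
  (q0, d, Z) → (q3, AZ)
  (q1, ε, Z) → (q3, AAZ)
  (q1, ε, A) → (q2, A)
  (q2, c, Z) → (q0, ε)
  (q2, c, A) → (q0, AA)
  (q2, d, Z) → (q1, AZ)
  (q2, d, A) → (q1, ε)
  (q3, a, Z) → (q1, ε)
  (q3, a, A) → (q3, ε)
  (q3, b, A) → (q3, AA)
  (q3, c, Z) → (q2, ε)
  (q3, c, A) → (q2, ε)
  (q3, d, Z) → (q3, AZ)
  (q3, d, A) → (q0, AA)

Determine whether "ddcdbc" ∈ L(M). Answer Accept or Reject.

Reject

(q0, ddcdbc, Z) ⊢ (q3, dcdbc, AZ) ⊢ (q0, cdbc, AAZ) ⊢ (q1, dbc, AAAZ) ⊢ (q2, dbc, AAAZ) ⊢ (q1, bc, AAZ) ⊢ (q2, bc, AAZ)
No transition applies at (q2, bc, AAZ); input not fully consumed.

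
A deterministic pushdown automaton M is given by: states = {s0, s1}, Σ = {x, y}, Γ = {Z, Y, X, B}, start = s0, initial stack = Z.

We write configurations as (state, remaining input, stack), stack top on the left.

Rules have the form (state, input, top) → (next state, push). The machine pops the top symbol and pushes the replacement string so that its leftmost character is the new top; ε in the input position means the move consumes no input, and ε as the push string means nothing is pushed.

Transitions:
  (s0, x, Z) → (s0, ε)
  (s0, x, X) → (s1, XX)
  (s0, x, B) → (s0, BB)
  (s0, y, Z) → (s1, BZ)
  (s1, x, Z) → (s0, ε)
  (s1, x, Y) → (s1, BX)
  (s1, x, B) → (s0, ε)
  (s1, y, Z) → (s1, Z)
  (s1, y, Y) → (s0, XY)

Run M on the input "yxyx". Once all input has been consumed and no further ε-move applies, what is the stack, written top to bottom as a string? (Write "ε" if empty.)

Z

(s0, yxyx, Z)
  read y, top Z: go to s1, push BZ → (s1, xyx, BZ)
  read x, top B: go to s0, push ε → (s0, yx, Z)
  read y, top Z: go to s1, push BZ → (s1, x, BZ)
  read x, top B: go to s0, push ε → (s0, ε, Z)
All input consumed in state s0 with stack Z.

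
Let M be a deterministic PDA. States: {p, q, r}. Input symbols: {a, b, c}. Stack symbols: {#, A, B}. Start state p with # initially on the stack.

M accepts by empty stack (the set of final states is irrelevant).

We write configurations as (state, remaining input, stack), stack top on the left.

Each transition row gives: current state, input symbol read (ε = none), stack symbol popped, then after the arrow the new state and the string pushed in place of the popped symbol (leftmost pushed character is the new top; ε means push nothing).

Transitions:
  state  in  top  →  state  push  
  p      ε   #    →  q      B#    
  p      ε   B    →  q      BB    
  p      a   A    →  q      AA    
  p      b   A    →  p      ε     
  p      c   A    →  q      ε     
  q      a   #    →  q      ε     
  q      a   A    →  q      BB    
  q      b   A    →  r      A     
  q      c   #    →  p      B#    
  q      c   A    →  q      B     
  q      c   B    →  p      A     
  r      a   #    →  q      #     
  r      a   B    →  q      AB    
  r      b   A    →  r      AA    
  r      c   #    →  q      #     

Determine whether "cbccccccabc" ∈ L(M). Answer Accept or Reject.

Reject

(p, cbccccccabc, #)
  ε-move, top #: go to q, push B# → (q, cbccccccabc, B#)
  read c, top B: go to p, push A → (p, bccccccabc, A#)
  read b, top A: go to p, push ε → (p, ccccccabc, #)
  ε-move, top #: go to q, push B# → (q, ccccccabc, B#)
  read c, top B: go to p, push A → (p, cccccabc, A#)
  read c, top A: go to q, push ε → (q, ccccabc, #)
  read c, top #: go to p, push B# → (p, cccabc, B#)
  ε-move, top B: go to q, push BB → (q, cccabc, BB#)
  read c, top B: go to p, push A → (p, ccabc, AB#)
  read c, top A: go to q, push ε → (q, cabc, B#)
  read c, top B: go to p, push A → (p, abc, A#)
  read a, top A: go to q, push AA → (q, bc, AA#)
  read b, top A: go to r, push A → (r, c, AA#)
No transition applies at (r, c, AA#); input not fully consumed.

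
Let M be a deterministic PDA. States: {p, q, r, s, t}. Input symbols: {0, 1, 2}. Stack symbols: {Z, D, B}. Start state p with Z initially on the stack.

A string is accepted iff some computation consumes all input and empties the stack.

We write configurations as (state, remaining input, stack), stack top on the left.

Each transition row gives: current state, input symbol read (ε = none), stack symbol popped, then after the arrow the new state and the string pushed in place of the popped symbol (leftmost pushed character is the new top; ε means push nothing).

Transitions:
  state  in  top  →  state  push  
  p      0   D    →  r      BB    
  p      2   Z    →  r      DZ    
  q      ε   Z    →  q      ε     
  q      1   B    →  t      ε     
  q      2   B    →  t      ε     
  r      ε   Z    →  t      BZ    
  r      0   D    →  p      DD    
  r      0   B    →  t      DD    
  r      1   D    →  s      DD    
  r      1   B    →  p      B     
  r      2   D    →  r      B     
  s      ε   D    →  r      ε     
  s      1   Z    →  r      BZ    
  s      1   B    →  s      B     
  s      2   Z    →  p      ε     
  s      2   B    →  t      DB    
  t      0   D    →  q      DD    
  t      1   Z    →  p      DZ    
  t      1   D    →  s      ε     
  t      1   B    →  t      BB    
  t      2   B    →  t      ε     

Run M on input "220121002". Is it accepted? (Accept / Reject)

(p, 220121002, Z)
  read 2, top Z: go to r, push DZ → (r, 20121002, DZ)
  read 2, top D: go to r, push B → (r, 0121002, BZ)
  read 0, top B: go to t, push DD → (t, 121002, DDZ)
  read 1, top D: go to s, push ε → (s, 21002, DZ)
  ε-move, top D: go to r, push ε → (r, 21002, Z)
  ε-move, top Z: go to t, push BZ → (t, 21002, BZ)
  read 2, top B: go to t, push ε → (t, 1002, Z)
  read 1, top Z: go to p, push DZ → (p, 002, DZ)
  read 0, top D: go to r, push BB → (r, 02, BBZ)
  read 0, top B: go to t, push DD → (t, 2, DDBZ)
No transition applies at (t, 2, DDBZ); input not fully consumed.

Reject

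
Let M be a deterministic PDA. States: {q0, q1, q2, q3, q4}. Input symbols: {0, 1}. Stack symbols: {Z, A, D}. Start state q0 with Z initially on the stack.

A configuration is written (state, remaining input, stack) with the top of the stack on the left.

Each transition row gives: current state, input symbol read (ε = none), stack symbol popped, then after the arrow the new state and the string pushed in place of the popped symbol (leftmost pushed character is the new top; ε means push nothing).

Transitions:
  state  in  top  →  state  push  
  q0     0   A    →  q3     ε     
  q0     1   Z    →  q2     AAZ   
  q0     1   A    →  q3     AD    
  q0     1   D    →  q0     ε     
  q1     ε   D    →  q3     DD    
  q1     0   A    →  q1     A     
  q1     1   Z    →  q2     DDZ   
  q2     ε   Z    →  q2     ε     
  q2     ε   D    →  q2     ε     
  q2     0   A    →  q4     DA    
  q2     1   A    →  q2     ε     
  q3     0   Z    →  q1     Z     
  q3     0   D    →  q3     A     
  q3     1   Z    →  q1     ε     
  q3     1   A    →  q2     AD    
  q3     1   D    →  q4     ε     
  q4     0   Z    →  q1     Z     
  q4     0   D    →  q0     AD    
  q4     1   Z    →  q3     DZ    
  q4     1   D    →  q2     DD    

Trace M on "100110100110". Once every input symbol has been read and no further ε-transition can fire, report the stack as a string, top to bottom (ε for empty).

(q0, 100110100110, Z) ⊢ (q2, 00110100110, AAZ) ⊢ (q4, 0110100110, DAAZ) ⊢ (q0, 110100110, ADAAZ) ⊢ (q3, 10100110, ADDAAZ) ⊢ (q2, 0100110, ADDDAAZ) ⊢ (q4, 100110, DADDDAAZ) ⊢ (q2, 00110, DDADDDAAZ) ⊢ (q2, 00110, DADDDAAZ) ⊢ (q2, 00110, ADDDAAZ) ⊢ (q4, 0110, DADDDAAZ) ⊢ (q0, 110, ADADDDAAZ) ⊢ (q3, 10, ADDADDDAAZ) ⊢ (q2, 0, ADDDADDDAAZ) ⊢ (q4, ε, DADDDADDDAAZ)
All input consumed in state q4 with stack DADDDADDDAAZ.

DADDDADDDAAZ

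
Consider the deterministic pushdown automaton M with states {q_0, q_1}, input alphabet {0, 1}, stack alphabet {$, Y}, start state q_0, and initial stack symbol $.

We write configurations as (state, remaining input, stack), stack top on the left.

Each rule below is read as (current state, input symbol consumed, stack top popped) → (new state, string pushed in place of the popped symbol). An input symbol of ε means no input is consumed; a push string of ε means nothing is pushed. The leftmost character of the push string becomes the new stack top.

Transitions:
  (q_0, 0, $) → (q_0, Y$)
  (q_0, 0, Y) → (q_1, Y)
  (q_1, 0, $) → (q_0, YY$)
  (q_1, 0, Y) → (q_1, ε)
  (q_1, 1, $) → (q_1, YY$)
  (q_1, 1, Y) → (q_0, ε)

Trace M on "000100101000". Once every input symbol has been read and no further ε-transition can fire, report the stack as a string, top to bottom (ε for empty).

(q_0, 000100101000, $)
  read 0, top $: go to q_0, push Y$ → (q_0, 00100101000, Y$)
  read 0, top Y: go to q_1, push Y → (q_1, 0100101000, Y$)
  read 0, top Y: go to q_1, push ε → (q_1, 100101000, $)
  read 1, top $: go to q_1, push YY$ → (q_1, 00101000, YY$)
  read 0, top Y: go to q_1, push ε → (q_1, 0101000, Y$)
  read 0, top Y: go to q_1, push ε → (q_1, 101000, $)
  read 1, top $: go to q_1, push YY$ → (q_1, 01000, YY$)
  read 0, top Y: go to q_1, push ε → (q_1, 1000, Y$)
  read 1, top Y: go to q_0, push ε → (q_0, 000, $)
  read 0, top $: go to q_0, push Y$ → (q_0, 00, Y$)
  read 0, top Y: go to q_1, push Y → (q_1, 0, Y$)
  read 0, top Y: go to q_1, push ε → (q_1, ε, $)
All input consumed in state q_1 with stack $.

$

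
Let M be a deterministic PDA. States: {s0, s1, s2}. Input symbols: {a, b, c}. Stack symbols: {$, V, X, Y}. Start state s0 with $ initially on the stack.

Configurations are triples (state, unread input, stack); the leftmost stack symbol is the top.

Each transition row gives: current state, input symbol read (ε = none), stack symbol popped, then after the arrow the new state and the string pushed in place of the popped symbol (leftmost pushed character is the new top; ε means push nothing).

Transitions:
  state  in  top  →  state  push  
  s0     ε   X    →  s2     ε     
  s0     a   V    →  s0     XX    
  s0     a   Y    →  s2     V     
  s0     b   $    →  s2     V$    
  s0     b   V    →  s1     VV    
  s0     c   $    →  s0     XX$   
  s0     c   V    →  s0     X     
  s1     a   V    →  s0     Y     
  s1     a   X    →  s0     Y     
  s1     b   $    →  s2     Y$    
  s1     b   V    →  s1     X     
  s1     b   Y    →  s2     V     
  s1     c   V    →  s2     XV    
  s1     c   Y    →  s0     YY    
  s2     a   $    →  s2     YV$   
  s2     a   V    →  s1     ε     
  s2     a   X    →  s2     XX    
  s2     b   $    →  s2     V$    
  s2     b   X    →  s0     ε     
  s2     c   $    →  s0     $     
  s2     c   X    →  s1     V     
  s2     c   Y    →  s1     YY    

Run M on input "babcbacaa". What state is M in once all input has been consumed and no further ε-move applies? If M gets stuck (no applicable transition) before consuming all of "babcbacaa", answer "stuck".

s1

(s0, babcbacaa, $) ⊢ (s2, abcbacaa, V$) ⊢ (s1, bcbacaa, $) ⊢ (s2, cbacaa, Y$) ⊢ (s1, bacaa, YY$) ⊢ (s2, acaa, VY$) ⊢ (s1, caa, Y$) ⊢ (s0, aa, YY$) ⊢ (s2, a, VY$) ⊢ (s1, ε, Y$)
All input consumed; M is in state s1.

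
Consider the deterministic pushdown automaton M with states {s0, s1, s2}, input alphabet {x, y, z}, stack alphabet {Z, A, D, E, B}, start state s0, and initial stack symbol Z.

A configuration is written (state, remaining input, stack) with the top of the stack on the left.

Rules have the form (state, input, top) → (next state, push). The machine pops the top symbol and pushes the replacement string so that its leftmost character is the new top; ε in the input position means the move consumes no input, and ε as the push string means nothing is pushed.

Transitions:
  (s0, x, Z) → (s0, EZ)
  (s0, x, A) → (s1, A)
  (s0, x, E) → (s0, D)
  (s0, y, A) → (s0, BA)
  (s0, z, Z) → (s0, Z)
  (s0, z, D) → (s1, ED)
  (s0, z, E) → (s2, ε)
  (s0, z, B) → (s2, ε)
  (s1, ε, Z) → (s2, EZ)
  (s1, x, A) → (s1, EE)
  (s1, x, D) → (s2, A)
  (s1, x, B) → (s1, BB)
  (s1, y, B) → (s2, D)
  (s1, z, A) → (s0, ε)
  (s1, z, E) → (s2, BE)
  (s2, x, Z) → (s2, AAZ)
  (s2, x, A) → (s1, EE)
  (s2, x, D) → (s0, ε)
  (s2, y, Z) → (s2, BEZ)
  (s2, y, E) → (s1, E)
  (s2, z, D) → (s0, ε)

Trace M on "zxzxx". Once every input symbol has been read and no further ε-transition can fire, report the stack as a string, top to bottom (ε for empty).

(s0, zxzxx, Z) ⊢ (s0, xzxx, Z) ⊢ (s0, zxx, EZ) ⊢ (s2, xx, Z) ⊢ (s2, x, AAZ) ⊢ (s1, ε, EEAZ)
All input consumed in state s1 with stack EEAZ.

EEAZ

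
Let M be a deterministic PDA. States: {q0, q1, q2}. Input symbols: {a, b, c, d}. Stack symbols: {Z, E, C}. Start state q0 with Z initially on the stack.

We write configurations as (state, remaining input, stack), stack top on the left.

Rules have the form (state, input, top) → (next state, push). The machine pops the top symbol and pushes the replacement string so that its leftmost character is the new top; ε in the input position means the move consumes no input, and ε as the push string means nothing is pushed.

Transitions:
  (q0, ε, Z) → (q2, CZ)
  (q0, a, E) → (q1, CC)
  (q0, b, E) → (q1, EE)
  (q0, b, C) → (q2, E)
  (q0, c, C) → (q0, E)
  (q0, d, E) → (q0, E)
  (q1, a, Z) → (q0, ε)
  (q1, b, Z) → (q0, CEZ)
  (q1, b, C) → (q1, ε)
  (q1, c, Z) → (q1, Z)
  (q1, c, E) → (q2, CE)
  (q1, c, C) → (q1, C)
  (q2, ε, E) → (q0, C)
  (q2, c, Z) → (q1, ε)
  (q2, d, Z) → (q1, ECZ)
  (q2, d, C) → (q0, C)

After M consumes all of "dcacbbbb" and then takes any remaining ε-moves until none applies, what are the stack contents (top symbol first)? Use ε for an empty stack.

(q0, dcacbbbb, Z)
  ε-move, top Z: go to q2, push CZ → (q2, dcacbbbb, CZ)
  read d, top C: go to q0, push C → (q0, cacbbbb, CZ)
  read c, top C: go to q0, push E → (q0, acbbbb, EZ)
  read a, top E: go to q1, push CC → (q1, cbbbb, CCZ)
  read c, top C: go to q1, push C → (q1, bbbb, CCZ)
  read b, top C: go to q1, push ε → (q1, bbb, CZ)
  read b, top C: go to q1, push ε → (q1, bb, Z)
  read b, top Z: go to q0, push CEZ → (q0, b, CEZ)
  read b, top C: go to q2, push E → (q2, ε, EEZ)
  ε-move, top E: go to q0, push C → (q0, ε, CEZ)
All input consumed in state q0 with stack CEZ.

CEZ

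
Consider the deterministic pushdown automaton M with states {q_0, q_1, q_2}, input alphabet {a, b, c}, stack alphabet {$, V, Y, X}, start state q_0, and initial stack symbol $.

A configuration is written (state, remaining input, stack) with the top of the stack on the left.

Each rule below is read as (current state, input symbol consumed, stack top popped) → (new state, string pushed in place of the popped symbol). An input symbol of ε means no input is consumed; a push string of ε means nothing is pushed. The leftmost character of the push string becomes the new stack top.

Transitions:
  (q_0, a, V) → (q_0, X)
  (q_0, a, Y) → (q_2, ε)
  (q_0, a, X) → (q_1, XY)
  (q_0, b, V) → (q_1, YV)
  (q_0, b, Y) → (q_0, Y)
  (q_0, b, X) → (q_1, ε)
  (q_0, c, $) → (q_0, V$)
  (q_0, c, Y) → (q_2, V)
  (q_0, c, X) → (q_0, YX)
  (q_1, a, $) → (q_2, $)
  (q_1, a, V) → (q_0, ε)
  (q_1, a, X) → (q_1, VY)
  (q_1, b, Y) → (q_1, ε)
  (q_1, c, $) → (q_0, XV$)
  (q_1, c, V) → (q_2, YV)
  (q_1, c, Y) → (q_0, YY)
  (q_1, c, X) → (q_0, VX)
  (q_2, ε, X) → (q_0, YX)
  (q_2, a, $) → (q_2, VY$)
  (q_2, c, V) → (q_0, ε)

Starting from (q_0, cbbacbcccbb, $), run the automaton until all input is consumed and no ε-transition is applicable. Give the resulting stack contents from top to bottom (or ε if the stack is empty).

(q_0, cbbacbcccbb, $)
  read c, top $: go to q_0, push V$ → (q_0, bbacbcccbb, V$)
  read b, top V: go to q_1, push YV → (q_1, bacbcccbb, YV$)
  read b, top Y: go to q_1, push ε → (q_1, acbcccbb, V$)
  read a, top V: go to q_0, push ε → (q_0, cbcccbb, $)
  read c, top $: go to q_0, push V$ → (q_0, bcccbb, V$)
  read b, top V: go to q_1, push YV → (q_1, cccbb, YV$)
  read c, top Y: go to q_0, push YY → (q_0, ccbb, YYV$)
  read c, top Y: go to q_2, push V → (q_2, cbb, VYV$)
  read c, top V: go to q_0, push ε → (q_0, bb, YV$)
  read b, top Y: go to q_0, push Y → (q_0, b, YV$)
  read b, top Y: go to q_0, push Y → (q_0, ε, YV$)
All input consumed in state q_0 with stack YV$.

YV$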